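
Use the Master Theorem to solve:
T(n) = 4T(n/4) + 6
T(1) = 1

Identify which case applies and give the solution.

a=4, b=4, f(n)=6. log_4(4) = 1. Since c=0 < 1, Case 1 applies: T(n) = Θ(n^log_b(a)) = O(n).

Answer: O(n) - Case 1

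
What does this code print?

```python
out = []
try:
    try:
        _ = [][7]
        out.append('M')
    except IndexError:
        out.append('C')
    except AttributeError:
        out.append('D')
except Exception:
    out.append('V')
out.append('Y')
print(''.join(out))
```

Execution trace: 'C' (inner except IndexError) → 'Y' (after the try/except). Output: CY

Answer: CY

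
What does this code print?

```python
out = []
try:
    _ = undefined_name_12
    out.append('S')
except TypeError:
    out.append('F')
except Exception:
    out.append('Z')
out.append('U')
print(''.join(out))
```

Execution trace: 'Z' (except Exception) → 'U' (after the try/except). Output: ZU

Answer: ZU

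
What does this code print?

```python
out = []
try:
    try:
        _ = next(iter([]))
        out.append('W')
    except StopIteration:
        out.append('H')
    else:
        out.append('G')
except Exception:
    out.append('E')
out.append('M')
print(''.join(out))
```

Execution trace: 'H' (inner except StopIteration) → 'M' (after the try/except). Output: HM

Answer: HM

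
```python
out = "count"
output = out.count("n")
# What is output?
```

Trace:
`out = "count"` → out = 'count'
`output = out.count("n")` → output = 1
So output = 1

Answer: 1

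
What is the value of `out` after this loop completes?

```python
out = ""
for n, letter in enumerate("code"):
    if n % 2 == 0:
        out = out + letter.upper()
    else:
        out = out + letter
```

Uppercase even positions in 'code'
`out` takes the values: "" → "C" → "Co" → "CoD" → "CoDe"

Answer: "CoDe"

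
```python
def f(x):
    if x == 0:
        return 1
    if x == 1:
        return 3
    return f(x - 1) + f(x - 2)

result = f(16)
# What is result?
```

Build up from base cases: f(0)=1, f(1)=3, f(2)=4, f(3)=7, f(4)=11, f(5)=18, f(6)=29, ..., f(16)=3571

Answer: 3571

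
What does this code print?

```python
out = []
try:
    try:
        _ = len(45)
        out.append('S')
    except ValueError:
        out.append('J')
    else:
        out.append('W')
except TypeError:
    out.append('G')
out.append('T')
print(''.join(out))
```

Execution trace: 'G' (outer except TypeError) → 'T' (after the try/except). Output: GT

Answer: GT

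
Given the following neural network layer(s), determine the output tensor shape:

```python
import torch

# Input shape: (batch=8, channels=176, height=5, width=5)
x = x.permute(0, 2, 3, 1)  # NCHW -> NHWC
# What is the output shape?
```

Input: (8, 176, 5, 5) -> Output: (8, 5, 5, 176)

Answer: (8, 5, 5, 176)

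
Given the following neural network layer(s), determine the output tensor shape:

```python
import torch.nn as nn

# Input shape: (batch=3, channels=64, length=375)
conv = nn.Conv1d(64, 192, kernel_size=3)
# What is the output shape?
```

Input: (3, 64, 375) -> Output: (3, 192, 373)

Answer: (3, 192, 373)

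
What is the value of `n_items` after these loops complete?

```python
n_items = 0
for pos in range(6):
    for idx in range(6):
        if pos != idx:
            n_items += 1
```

6² - 6 (exclude diagonal)
`n_items` takes the values: 0 → 1 → 2 → 3 → 4 → 5 → 6 → 7 → 8 → 9 → 10 → 11 → 12 → 13 → 14 → 15 → 16 → 17 → 18 → 19 → 20 → 21 → 22 → 23 → 24 → 25 → 26 → 27 → 28 → 29 → 30

Answer: 30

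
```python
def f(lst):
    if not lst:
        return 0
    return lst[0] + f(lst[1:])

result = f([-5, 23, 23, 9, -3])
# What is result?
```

(-5) + 23 + 23 + 9 + (-3) + 0 = 47

Answer: 47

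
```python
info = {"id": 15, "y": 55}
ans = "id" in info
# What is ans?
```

Trace:
`info = {"id": 15, "y": 55}` → info = {'id': 15, 'y': 55}
`ans = "id" in info` → ans = True
So ans = True

Answer: True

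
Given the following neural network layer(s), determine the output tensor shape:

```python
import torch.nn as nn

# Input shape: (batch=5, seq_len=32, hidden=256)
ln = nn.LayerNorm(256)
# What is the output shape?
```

Input: (5, 32, 256) -> Output: (5, 32, 256)

Answer: (5, 32, 256)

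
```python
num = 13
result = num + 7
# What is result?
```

Trace:
`num = 13` → num = 13
`result = num + 7` → result = 20
So result = 20

Answer: 20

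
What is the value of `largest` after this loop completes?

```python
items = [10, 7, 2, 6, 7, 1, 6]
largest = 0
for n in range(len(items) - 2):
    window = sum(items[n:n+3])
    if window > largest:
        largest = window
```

Max sum of 3-element window in [10, 7, 2, 6, 7, 1, 6]
`largest` takes the values: 0 → 19

Answer: 19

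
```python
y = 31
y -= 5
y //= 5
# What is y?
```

Trace:
`y = 31` → y = 31
`y -= 5` → y = 26
`y //= 5` → y = 5
So y = 5

Answer: 5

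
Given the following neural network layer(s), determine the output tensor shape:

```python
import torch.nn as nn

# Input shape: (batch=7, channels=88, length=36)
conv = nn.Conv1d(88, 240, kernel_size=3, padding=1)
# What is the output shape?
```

Input: (7, 88, 36) -> Output: (7, 240, 36)

Answer: (7, 240, 36)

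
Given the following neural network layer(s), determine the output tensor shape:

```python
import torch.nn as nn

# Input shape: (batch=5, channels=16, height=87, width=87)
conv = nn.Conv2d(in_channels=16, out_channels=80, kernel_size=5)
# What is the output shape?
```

Input: (5, 16, 87, 87) -> Output: (5, 80, 83, 83)

Answer: (5, 80, 83, 83)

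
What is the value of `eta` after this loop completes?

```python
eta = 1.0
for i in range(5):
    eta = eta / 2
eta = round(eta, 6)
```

Halving LR 5 times: 1 / 2^5
`eta` takes the values: 1.0 → 0.5 → 0.25 → 0.125 → 0.0625 → 0.03125

Answer: 0.03125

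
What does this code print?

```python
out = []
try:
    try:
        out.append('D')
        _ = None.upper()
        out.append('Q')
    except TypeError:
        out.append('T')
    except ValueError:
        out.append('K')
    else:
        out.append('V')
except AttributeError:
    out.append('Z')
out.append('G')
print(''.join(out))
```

Execution trace: 'D' (try body) → 'Z' (outer except AttributeError) → 'G' (after the try/except). Output: DZG

Answer: DZG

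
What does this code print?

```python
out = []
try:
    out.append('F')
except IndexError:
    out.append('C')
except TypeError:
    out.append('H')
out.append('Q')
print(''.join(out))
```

Execution trace: 'F' (try body, no exception) → 'Q' (after the try/except). Output: FQ

Answer: FQ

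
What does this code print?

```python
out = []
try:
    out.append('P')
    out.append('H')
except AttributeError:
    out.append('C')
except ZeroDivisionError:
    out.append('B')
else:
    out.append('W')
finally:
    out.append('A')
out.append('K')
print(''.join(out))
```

Execution trace: 'P' (try body) → 'H' (try body, no exception) → 'W' (else) → 'A' (finally) → 'K' (after the try/except). Output: PHWAK

Answer: PHWAK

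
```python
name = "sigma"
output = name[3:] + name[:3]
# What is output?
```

Trace:
`name = "sigma"` → name = 'sigma'
`output = name[3:] + name[:3]` → output = 'masig'
So output = 'masig'

Answer: 'masig'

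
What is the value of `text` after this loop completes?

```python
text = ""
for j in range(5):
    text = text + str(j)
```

Concatenate digits 0 to 4
`text` takes the values: "" → "0" → "01" → "012" → "0123" → "01234"

Answer: "01234"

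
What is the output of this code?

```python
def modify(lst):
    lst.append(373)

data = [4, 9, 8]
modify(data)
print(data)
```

Key concept: function modifies passed list.
Step by step:
`data = [4, 9, 8]` → data = [4, 9, 8]
`modify(data)` → data = [4, 9, 8, 373]
`print(data)` → prints [4, 9, 8, 373]

Answer: [4, 9, 8, 373]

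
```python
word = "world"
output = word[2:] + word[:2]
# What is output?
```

Trace:
`word = "world"` → word = 'world'
`output = word[2:] + word[:2]` → output = 'rldwo'
So output = 'rldwo'

Answer: 'rldwo'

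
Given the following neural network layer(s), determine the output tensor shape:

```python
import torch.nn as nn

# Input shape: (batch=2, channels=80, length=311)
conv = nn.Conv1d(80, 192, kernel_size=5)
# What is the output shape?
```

Input: (2, 80, 311) -> Output: (2, 192, 307)

Answer: (2, 192, 307)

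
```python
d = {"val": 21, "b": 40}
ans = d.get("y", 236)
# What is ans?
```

Trace:
`d = {"val": 21, "b": 40}` → d = {'val': 21, 'b': 40}
`ans = d.get("y", 236)` → ans = 236
So ans = 236

Answer: 236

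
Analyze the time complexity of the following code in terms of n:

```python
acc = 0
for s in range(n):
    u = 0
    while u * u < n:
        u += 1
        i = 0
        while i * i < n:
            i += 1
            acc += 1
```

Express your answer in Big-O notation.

Each loop level contributes: n × √n × √n. Multiplying the contributions gives O(n^2).

Answer: O(n^2)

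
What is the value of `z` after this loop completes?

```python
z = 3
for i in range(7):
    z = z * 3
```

Multiply by 3, 7 times: 3 * 3^7 = 6561
`z` takes the values: 3 → 9 → 27 → 81 → 243 → 729 → 2187 → 6561

Answer: 6561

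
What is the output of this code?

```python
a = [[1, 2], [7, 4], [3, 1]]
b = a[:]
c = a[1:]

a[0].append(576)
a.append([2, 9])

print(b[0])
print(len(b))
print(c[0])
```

Key concept: slice with nested mutation.
Step by step:
`a = [[1, 2], [7, 4], [3, 1]]` → a = [[1, 2], [7, 4], [3, 1]]
`b = a[:]` → b = [[1, 2], [7, 4], [3, 1]]
`c = a[1:]` → c = [[7, 4], [3, 1]]
`a[0].append(576)` → a = [[1, 2, 576], [7, 4], [3, 1]]; b = [[1, 2, 576], [7, 4], [3, 1]]
`a.append([2, 9])` → a = [[1, 2, 576], [7, 4], [3, 1], [2, 9]]
`print(b[0])` → prints [1, 2, 576]
`print(len(b))` → prints 3
`print(c[0])` → prints [7, 4]

Answer:
[1, 2, 576]
3
[7, 4]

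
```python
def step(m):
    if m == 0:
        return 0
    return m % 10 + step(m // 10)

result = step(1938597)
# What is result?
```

Sum of digits of 1938597: 7 + 9 + 5 + 8 + 3 + 9 + 1 = 42

Answer: 42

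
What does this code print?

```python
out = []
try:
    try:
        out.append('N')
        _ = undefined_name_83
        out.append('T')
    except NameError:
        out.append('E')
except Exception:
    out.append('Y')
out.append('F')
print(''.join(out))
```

Execution trace: 'N' (inner try body) → 'E' (inner except NameError) → 'F' (after the try/except). Output: NEF

Answer: NEF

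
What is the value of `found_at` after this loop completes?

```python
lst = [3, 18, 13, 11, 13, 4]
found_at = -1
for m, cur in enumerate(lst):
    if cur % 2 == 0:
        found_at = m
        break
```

First even number index in [3, 18, 13, 11, 13, 4]
`found_at` takes the values: -1 → 1

Answer: 1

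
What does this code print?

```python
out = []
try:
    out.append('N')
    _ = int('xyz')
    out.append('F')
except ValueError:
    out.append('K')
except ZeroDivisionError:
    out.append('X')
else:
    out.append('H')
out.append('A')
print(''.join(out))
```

Execution trace: 'N' (try body) → 'K' (except ValueError) → 'A' (after the try/except). Output: NKA

Answer: NKA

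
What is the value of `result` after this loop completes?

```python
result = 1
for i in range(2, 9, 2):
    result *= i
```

Product of even numbers 2 to 8
`result` takes the values: 1 → 2 → 8 → 48 → 384

Answer: 384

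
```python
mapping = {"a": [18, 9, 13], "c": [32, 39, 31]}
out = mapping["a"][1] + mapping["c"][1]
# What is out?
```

Trace:
`mapping = {"a": [18, 9, 13], "c": [32, 39, 31]}` → mapping = {'a': [18, 9, 13], 'c': [32, 39, 31]}
`out = mapping["a"][1] + mapping["c"][1]` → out = 48
So out = 48

Answer: 48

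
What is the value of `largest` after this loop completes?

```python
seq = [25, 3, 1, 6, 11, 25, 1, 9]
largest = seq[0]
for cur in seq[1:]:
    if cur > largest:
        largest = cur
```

Maximum of [25, 3, 1, 6, 11, 25, 1, 9]
`largest` takes the values: 25

Answer: 25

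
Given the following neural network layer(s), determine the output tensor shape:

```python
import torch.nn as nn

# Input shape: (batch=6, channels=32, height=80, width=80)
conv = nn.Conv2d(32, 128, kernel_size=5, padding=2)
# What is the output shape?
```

Input: (6, 32, 80, 80) -> Output: (6, 128, 80, 80)

Answer: (6, 128, 80, 80)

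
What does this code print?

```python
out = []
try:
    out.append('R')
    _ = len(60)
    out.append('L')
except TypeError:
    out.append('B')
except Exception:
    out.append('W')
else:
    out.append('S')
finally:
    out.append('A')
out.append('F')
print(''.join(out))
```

Execution trace: 'R' (try body) → 'B' (except TypeError) → 'A' (finally) → 'F' (after the try/except). Output: RBAF

Answer: RBAF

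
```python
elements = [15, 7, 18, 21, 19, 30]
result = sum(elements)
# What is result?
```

Trace:
`elements = [15, 7, 18, 21, 19, 30]` → elements = [15, 7, 18, 21, 19, 30]
`result = sum(elements)` → result = 110
So result = 110

Answer: 110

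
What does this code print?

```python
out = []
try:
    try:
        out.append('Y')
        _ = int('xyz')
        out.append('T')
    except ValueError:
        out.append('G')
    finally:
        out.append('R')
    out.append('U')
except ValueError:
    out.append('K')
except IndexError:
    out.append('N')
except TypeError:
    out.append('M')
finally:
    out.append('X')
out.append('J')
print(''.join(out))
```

Execution trace: 'Y' (inner try body) → 'G' (inner except ValueError) → 'R' (inner finally) → 'U' (try body, no exception) → 'X' (finally) → 'J' (after the try/except). Output: YGRUXJ

Answer: YGRUXJ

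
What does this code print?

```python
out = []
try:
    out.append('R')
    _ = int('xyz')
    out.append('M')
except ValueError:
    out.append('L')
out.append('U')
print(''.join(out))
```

Execution trace: 'R' (try body) → 'L' (except ValueError) → 'U' (after the try/except). Output: RLU

Answer: RLU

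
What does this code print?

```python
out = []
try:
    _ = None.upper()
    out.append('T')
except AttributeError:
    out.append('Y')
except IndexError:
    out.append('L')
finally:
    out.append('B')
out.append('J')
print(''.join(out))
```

Execution trace: 'Y' (except AttributeError) → 'B' (finally) → 'J' (after the try/except). Output: YBJ

Answer: YBJ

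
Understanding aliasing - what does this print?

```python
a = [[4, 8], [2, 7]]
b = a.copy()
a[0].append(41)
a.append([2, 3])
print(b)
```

Key concept: shallow copy with nested lists.
Step by step:
`a = [[4, 8], [2, 7]]` → a = [[4, 8], [2, 7]]
`b = a.copy()` → b = [[4, 8], [2, 7]]
`a[0].append(41)` → a = [[4, 8, 41], [2, 7]]; b = [[4, 8, 41], [2, 7]]
`a.append([2, 3])` → a = [[4, 8, 41], [2, 7], [2, 3]]
`print(b)` → prints [[4, 8, 41], [2, 7]]

Answer: [[4, 8, 41], [2, 7]]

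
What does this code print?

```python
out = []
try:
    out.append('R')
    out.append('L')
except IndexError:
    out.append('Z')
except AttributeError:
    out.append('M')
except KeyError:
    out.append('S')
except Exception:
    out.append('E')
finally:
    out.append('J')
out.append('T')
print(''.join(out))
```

Execution trace: 'R' (try body) → 'L' (try body, no exception) → 'J' (finally) → 'T' (after the try/except). Output: RLJT

Answer: RLJT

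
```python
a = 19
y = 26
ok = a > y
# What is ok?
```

Trace:
`a = 19` → a = 19
`y = 26` → y = 26
`ok = a > y` → ok = False
So ok = False

Answer: False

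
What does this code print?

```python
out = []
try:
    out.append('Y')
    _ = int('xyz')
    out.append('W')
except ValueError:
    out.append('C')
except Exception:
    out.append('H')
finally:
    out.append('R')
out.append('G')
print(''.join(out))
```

Execution trace: 'Y' (try body) → 'C' (except ValueError) → 'R' (finally) → 'G' (after the try/except). Output: YCRG

Answer: YCRG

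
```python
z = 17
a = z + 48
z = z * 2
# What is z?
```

Trace:
`z = 17` → z = 17
`a = z + 48` → a = 65
`z = z * 2` → z = 34
So z = 34

Answer: 34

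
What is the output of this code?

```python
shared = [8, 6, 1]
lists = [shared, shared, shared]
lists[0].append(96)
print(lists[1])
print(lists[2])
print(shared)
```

Key concept: list of same reference.
Step by step:
`shared = [8, 6, 1]` → shared = [8, 6, 1]
`lists = [shared, shared, shared]` → lists = [[8, 6, 1], [8, 6, 1], [8, 6, 1]]
`lists[0].append(96)` → shared = [8, 6, 1, 96]; lists = [[8, 6, 1, 96], [8, 6, 1, 96], [8, 6, 1, 96]]
`print(lists[1])` → prints [8, 6, 1, 96]
`print(lists[2])` → prints [8, 6, 1, 96]
`print(shared)` → prints [8, 6, 1, 96]

Answer:
[8, 6, 1, 96]
[8, 6, 1, 96]
[8, 6, 1, 96]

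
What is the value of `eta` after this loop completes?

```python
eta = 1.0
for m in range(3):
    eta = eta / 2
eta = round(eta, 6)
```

Halving LR 3 times: 1 / 2^3
`eta` takes the values: 1.0 → 0.5 → 0.25 → 0.125

Answer: 0.125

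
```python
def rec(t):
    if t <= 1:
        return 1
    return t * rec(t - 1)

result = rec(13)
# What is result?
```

rec(13) = 13 * 12 * 11 * 10 * 9 * 8 * 7 * 6 * 5 * 4 * 3 * 2 * 1 = 6227020800

Answer: 6227020800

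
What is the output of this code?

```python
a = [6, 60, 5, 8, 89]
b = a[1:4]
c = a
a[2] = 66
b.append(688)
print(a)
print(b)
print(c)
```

Key concept: slice vs alias.
Step by step:
`a = [6, 60, 5, 8, 89]` → a = [6, 60, 5, 8, 89]
`b = a[1:4]` → b = [60, 5, 8]
`c = a` → c = [6, 60, 5, 8, 89] (same object as a)
`a[2] = 66` → a = [6, 60, 66, 8, 89] (same object as c); c = [6, 60, 66, 8, 89] (same object as a)
`b.append(688)` → b = [60, 5, 8, 688]
`print(a)` → prints [6, 60, 66, 8, 89]
`print(b)` → prints [60, 5, 8, 688]
`print(c)` → prints [6, 60, 66, 8, 89]

Answer:
[6, 60, 66, 8, 89]
[60, 5, 8, 688]
[6, 60, 66, 8, 89]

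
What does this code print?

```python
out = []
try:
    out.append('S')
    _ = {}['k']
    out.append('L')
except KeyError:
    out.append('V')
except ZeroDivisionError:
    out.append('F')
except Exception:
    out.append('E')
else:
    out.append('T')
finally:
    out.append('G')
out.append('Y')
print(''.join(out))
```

Execution trace: 'S' (try body) → 'V' (except KeyError) → 'G' (finally) → 'Y' (after the try/except). Output: SVGY

Answer: SVGY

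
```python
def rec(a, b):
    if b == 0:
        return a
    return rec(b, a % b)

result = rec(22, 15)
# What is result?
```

rec(22, 15) -> rec(15, 7) -> rec(7, 1) -> rec(1, 0) -> 1

Answer: 1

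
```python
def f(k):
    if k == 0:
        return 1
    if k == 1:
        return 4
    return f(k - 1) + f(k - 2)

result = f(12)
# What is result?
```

Build up from base cases: f(0)=1, f(1)=4, f(2)=5, f(3)=9, f(4)=14, f(5)=23, f(6)=37, ..., f(12)=665

Answer: 665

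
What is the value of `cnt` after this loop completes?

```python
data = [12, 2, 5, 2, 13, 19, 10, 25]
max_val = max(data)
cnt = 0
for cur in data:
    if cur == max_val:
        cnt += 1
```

Count of max value 25 in [12, 2, 5, 2, 13, 19, 10, 25]
`cnt` takes the values: 0 → 1

Answer: 1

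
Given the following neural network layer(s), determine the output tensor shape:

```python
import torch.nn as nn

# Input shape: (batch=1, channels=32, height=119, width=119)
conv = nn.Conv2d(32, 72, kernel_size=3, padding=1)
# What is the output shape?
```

Input: (1, 32, 119, 119) -> Output: (1, 72, 119, 119)

Answer: (1, 72, 119, 119)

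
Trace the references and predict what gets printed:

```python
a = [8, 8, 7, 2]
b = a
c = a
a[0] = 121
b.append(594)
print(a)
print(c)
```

Key concept: multiple aliases.
Step by step:
`a = [8, 8, 7, 2]` → a = [8, 8, 7, 2]
`b = a` → b = [8, 8, 7, 2] (same object as a)
`c = a` → c = [8, 8, 7, 2] (same object as a, b)
`a[0] = 121` → a = [121, 8, 7, 2] (same object as b, c); b = [121, 8, 7, 2] (same object as a, c); c = [121, 8, 7, 2] (same object as a, b)
`b.append(594)` → a = [121, 8, 7, 2, 594] (same object as b, c); b = [121, 8, 7, 2, 594] (same object as a, c); c = [121, 8, 7, 2, 594] (same object as a, b)
`print(a)` → prints [121, 8, 7, 2, 594]
`print(c)` → prints [121, 8, 7, 2, 594]

Answer:
[121, 8, 7, 2, 594]
[121, 8, 7, 2, 594]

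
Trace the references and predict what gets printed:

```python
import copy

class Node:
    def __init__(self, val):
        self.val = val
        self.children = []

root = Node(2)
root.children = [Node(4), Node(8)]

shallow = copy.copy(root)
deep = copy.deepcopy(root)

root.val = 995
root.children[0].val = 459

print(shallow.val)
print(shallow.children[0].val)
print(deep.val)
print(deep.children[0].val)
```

Key concept: deep copy with custom objects.
Step by step:
`root = Node(2)` → root = Node(val=2, children=[])
`root.children = [Node(4), Node(8)]` → root = Node(val=2, children=[Node(val=4, children=[]), Node(val=8, children=[])])
`shallow = copy.copy(root)` → shallow = Node(val=2, children=[Node(val=4, children=[]), Node(val=8, children=[])])
`deep = copy.deepcopy(root)` → deep = Node(val=2, children=[Node(val=4, children=[]), Node(val=8, children=[])])
`root.val = 995` → root = Node(val=995, children=[Node(val=4, children=[]), Node(val=8, children=[])])
`root.children[0].val = 459` → root = Node(val=995, children=[Node(val=459, children=[]), Node(val=8, children=[])]); shallow = Node(val=2, children=[Node(val=459, children=[]), Node(val=8, children=[])])
`print(shallow.val)` → prints 2
`print(shallow.children[0].val)` → prints 459
`print(deep.val)` → prints 2
`print(deep.children[0].val)` → prints 4

Answer:
2
459
2
4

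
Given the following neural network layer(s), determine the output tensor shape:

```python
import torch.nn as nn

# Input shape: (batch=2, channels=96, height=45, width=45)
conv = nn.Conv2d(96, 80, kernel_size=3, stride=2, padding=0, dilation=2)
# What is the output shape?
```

Input: (2, 96, 45, 45) -> Output: (2, 80, 21, 21)

Answer: (2, 80, 21, 21)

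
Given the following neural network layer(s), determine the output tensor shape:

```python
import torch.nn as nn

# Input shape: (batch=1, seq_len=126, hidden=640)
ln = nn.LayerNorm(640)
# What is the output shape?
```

Input: (1, 126, 640) -> Output: (1, 126, 640)

Answer: (1, 126, 640)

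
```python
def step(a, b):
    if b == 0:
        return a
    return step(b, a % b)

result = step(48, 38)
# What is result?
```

step(48, 38) -> step(38, 10) -> step(10, 8) -> step(8, 2) -> step(2, 0) -> 2

Answer: 2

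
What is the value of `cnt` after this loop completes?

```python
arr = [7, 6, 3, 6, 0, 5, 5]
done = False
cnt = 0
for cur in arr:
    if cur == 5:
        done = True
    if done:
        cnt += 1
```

Count elements after first 5 in [7, 6, 3, 6, 0, 5, 5]
`cnt` takes the values: 0 → 1 → 2

Answer: 2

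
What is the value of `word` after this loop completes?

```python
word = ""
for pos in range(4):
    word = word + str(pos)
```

Concatenate digits 0 to 3
`word` takes the values: "" → "0" → "01" → "012" → "0123"

Answer: "0123"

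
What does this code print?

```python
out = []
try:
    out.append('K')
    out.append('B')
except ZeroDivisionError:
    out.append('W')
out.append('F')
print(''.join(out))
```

Execution trace: 'K' (try body) → 'B' (try body, no exception) → 'F' (after the try/except). Output: KBF

Answer: KBF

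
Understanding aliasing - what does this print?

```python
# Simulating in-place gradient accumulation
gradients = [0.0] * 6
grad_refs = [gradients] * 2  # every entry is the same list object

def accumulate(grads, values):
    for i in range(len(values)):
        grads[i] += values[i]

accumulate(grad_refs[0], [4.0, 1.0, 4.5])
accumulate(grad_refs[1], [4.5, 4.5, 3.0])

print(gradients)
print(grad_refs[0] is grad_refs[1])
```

Key concept: gradient accumulation aliasing.
Step by step:
`gradients = [0.0] * 6` → gradients = [0.0, 0.0, 0.0, 0.0, 0.0, 0.0]
`grad_refs = [gradients] * 2` → grad_refs = [[0.0, 0.0, 0.0, 0.0, 0.0, 0.0], [0.0, 0.0, 0.0, 0.0, 0.0, 0.0]]
`accumulate(grad_refs[0], [4.0, 1.0, 4.5])` → gradients = [4.0, 1.0, 4.5, 0.0, 0.0, 0.0]; grad_refs = [[4.0, 1.0, 4.5, 0.0, 0.0, 0.0], [4.0, 1.0, 4.5, 0.0, 0.0, 0.0]]
`accumulate(grad_refs[1], [4.5, 4.5, 3.0])` → gradients = [8.5, 5.5, 7.5, 0.0, 0.0, 0.0]; grad_refs = [[8.5, 5.5, 7.5, 0.0, 0.0, 0.0], [8.5, 5.5, 7.5, 0.0, 0.0, 0.0]]
`print(gradients)` → prints [8.5, 5.5, 7.5, 0.0, 0.0, 0.0]
`print(grad_refs[0] is grad_refs[1])` → prints True

Answer:
[8.5, 5.5, 7.5, 0.0, 0.0, 0.0]
True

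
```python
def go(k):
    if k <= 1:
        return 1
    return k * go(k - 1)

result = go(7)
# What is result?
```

go(7) = 7 * 6 * 5 * 4 * 3 * 2 * 1 = 5040

Answer: 5040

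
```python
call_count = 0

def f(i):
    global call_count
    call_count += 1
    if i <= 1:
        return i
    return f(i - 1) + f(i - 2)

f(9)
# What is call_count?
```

Calls(i) = 1 + Calls(i-1) + Calls(i-2); Calls(0)=Calls(1)=1. For i=9 this gives 109.

Answer: 109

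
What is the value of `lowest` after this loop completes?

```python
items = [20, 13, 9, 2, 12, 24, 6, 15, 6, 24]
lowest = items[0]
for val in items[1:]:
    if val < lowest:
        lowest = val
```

Minimum of [20, 13, 9, 2, 12, 24, 6, 15, 6, 24]
`lowest` takes the values: 20 → 13 → 9 → 2

Answer: 2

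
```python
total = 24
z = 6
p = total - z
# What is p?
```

Trace:
`total = 24` → total = 24
`z = 6` → z = 6
`p = total - z` → p = 18
So p = 18

Answer: 18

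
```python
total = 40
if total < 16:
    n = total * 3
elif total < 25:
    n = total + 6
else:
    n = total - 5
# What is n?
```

Trace:
`total = 40` → total = 40
`if total < 16: ...` → total < 16 is False, total < 25 is False, take else branch → n = 35
So n = 35

Answer: 35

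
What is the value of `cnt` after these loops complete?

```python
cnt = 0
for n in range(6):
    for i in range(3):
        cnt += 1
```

6 * 3 = 18
`cnt` takes the values: 0 → 1 → 2 → 3 → 4 → 5 → 6 → 7 → 8 → 9 → 10 → 11 → 12 → 13 → 14 → 15 → 16 → 17 → 18

Answer: 18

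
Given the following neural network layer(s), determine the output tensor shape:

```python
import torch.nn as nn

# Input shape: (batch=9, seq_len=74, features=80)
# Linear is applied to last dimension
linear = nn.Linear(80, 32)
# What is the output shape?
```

Input: (9, 74, 80) -> Output: (9, 74, 32)

Answer: (9, 74, 32)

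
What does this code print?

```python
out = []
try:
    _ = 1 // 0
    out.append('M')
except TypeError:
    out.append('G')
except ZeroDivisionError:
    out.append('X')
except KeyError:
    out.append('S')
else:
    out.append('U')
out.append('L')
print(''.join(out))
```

Execution trace: 'X' (except ZeroDivisionError) → 'L' (after the try/except). Output: XL

Answer: XL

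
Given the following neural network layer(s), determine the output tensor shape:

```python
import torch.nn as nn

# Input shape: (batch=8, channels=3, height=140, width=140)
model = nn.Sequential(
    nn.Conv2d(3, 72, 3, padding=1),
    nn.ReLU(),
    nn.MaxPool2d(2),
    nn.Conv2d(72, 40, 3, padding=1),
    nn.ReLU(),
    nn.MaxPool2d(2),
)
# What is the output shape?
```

Input: (8, 3, 140, 140) -> after first Conv2d: (8, 72, 140, 140) -> after first MaxPool2d: (8, 72, 70, 70) -> after second Conv2d: (8, 40, 70, 70) -> Output: (8, 40, 35, 35)

Answer: (8, 40, 35, 35)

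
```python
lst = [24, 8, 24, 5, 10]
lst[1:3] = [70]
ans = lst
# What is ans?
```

Trace:
`lst = [24, 8, 24, 5, 10]` → lst = [24, 8, 24, 5, 10]
`lst[1:3] = [70]` → lst = [24, 70, 5, 10]
`ans = lst` → ans = [24, 70, 5, 10]
So ans = [24, 70, 5, 10]

Answer: [24, 70, 5, 10]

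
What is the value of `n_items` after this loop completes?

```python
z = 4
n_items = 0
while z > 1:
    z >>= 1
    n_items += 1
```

Count right shifts until 1
`n_items` takes the values: 0 → 1 → 2

Answer: 2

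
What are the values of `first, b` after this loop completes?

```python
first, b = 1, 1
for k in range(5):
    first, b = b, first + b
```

Fibonacci: after 5 iterations
`first, b` takes the values: (1, 1) → (1, 2) → (2, 3) → (3, 5) → (5, 8) → (8, 13)

Answer: 8, 13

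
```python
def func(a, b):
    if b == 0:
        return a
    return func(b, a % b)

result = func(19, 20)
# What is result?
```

func(19, 20) -> func(20, 19) -> func(19, 1) -> func(1, 0) -> 1

Answer: 1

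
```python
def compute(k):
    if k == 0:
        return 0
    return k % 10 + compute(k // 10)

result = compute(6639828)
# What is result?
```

Sum of digits of 6639828: 8 + 2 + 8 + 9 + 3 + 6 + 6 = 42

Answer: 42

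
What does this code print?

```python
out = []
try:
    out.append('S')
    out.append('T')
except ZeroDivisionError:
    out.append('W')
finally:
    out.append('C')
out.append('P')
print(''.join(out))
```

Execution trace: 'S' (try body) → 'T' (try body, no exception) → 'C' (finally) → 'P' (after the try/except). Output: STCP

Answer: STCP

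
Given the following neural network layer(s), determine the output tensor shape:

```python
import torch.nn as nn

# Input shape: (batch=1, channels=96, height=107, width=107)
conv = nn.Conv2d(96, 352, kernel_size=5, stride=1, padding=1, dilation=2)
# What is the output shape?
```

Input: (1, 96, 107, 107) -> Output: (1, 352, 101, 101)

Answer: (1, 352, 101, 101)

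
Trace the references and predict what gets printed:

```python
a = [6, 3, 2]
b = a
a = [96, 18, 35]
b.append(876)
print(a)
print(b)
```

Key concept: rebinding vs mutation: a is rebound to a new list, b still points at the original.
Step by step:
`a = [6, 3, 2]` → a = [6, 3, 2]
`b = a` → b = [6, 3, 2] (same object as a)
`a = [96, 18, 35]` → a = [96, 18, 35]
`b.append(876)` → b = [6, 3, 2, 876]
`print(a)` → prints [96, 18, 35]
`print(b)` → prints [6, 3, 2, 876]

Answer:
[96, 18, 35]
[6, 3, 2, 876]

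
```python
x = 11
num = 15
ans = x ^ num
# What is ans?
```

Trace:
`x = 11` → x = 11
`num = 15` → num = 15
`ans = x ^ num` → ans = 4
So ans = 4

Answer: 4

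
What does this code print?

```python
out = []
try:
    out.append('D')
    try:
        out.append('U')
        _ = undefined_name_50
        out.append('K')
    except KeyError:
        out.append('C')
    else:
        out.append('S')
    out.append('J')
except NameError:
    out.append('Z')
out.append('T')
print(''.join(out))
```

Execution trace: 'D' (try body) → 'U' (inner try body) → 'Z' (except NameError) → 'T' (after the try/except). Output: DUZT

Answer: DUZT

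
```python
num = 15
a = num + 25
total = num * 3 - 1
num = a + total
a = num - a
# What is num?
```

Trace:
`num = 15` → num = 15
`a = num + 25` → a = 40
`total = num * 3 - 1` → total = 44
`num = a + total` → num = 84
`a = num - a` → a = 44
So num = 84

Answer: 84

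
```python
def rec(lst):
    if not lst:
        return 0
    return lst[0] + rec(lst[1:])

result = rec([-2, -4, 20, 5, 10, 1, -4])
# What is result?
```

(-2) + (-4) + 20 + 5 + 10 + 1 + (-4) + 0 = 26

Answer: 26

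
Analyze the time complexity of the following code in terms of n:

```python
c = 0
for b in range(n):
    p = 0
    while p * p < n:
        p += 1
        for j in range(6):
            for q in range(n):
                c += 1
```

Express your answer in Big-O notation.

Each loop level contributes: n × √n × 1 × n. Multiplying the contributions gives O(n^2√n).

Answer: O(n^2√n)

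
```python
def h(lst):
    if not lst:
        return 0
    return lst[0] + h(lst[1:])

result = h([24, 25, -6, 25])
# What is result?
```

24 + 25 + (-6) + 25 + 0 = 68

Answer: 68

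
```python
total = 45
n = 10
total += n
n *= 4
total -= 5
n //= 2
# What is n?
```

Trace:
`total = 45` → total = 45
`n = 10` → n = 10
`total += n` → total = 55
`n *= 4` → n = 40
`total -= 5` → total = 50
`n //= 2` → n = 20
So n = 20

Answer: 20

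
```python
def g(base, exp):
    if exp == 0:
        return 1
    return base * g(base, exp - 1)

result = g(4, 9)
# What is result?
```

g(4, 9) = 4 * 4 * 4 * 4 * 4 * 4 * 4 * 4 * 4 = 262144

Answer: 262144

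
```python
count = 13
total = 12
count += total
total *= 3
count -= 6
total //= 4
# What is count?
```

Trace:
`count = 13` → count = 13
`total = 12` → total = 12
`count += total` → count = 25
`total *= 3` → total = 36
`count -= 6` → count = 19
`total //= 4` → total = 9
So count = 19

Answer: 19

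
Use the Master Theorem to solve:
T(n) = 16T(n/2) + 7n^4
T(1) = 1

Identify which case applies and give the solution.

a=16, b=2, f(n)=7n^4. log_2(16) = 4. Since c=4 = 4, Case 2 applies: T(n) = Θ(n^log_b(a) · log n) = O(n^4 log n).

Answer: O(n^4 log n) - Case 2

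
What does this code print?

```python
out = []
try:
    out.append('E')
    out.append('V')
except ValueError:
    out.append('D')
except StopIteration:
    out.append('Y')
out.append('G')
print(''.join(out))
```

Execution trace: 'E' (try body) → 'V' (try body, no exception) → 'G' (after the try/except). Output: EVG

Answer: EVG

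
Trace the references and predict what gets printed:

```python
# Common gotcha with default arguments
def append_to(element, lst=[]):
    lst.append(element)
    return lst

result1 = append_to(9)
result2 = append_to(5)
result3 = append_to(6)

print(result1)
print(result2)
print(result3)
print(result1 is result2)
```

Key concept: mutable default argument gotcha.
Step by step:
`result1 = append_to(9)` → result1 = [9]
`result2 = append_to(5)` → result1 = [9, 5] (same object as result2); result2 = [9, 5] (same object as result1)
`result3 = append_to(6)` → result1 = [9, 5, 6] (same object as result2, result3); result2 = [9, 5, 6] (same object as result1, result3); result3 = [9, 5, 6] (same object as result1, result2)
`print(result1)` → prints [9, 5, 6]
`print(result2)` → prints [9, 5, 6]
`print(result3)` → prints [9, 5, 6]
`print(result1 is result2)` → prints True

Answer:
[9, 5, 6]
[9, 5, 6]
[9, 5, 6]
True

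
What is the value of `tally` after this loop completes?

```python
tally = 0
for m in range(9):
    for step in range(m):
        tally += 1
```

Triangle number: 0+1+2+...+8
`tally` takes the values: 0 → 1 → 2 → 3 → 4 → 5 → 6 → 7 → 8 → 9 → 10 → 11 → 12 → 13 → 14 → 15 → 16 → 17 → 18 → 19 → 20 → 21 → 22 → 23 → 24 → 25 → 26 → 27 → 28 → 29 → 30 → 31 → 32 → 33 → 34 → 35 → 36

Answer: 36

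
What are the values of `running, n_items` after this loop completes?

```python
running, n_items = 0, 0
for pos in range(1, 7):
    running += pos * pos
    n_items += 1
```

Sum of squares and count
`running, n_items` takes the values: (0, 0) → (1, 0) → (1, 1) → (5, 1) → (5, 2) → (14, 2) → (14, 3) → (30, 3) → (30, 4) → (55, 4) → (55, 5) → (91, 5) → (91, 6)

Answer: 91, 6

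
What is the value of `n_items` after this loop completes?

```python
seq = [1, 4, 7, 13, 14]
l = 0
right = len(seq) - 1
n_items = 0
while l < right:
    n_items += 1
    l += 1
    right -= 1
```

Iterations until pointers meet (list length 5)
`n_items` takes the values: 0 → 1 → 2

Answer: 2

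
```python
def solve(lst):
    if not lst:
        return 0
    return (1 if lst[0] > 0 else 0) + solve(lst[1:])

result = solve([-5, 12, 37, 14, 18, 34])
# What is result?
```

Count of positive elements in [-5, 12, 37, 14, 18, 34] = 5

Answer: 5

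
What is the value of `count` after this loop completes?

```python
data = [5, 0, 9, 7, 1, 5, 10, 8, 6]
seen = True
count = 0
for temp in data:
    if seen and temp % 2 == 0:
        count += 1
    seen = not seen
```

Count even values at even positions
`count` takes the values: 0 → 1 → 2

Answer: 2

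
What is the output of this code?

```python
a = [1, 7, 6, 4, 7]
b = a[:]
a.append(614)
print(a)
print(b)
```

Key concept: slice [:] creates copy.
Step by step:
`a = [1, 7, 6, 4, 7]` → a = [1, 7, 6, 4, 7]
`b = a[:]` → b = [1, 7, 6, 4, 7]
`a.append(614)` → a = [1, 7, 6, 4, 7, 614]
`print(a)` → prints [1, 7, 6, 4, 7, 614]
`print(b)` → prints [1, 7, 6, 4, 7]

Answer:
[1, 7, 6, 4, 7, 614]
[1, 7, 6, 4, 7]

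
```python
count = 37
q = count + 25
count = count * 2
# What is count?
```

Trace:
`count = 37` → count = 37
`q = count + 25` → q = 62
`count = count * 2` → count = 74
So count = 74

Answer: 74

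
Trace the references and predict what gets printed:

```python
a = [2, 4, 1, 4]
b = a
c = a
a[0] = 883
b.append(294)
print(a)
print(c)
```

Key concept: multiple aliases.
Step by step:
`a = [2, 4, 1, 4]` → a = [2, 4, 1, 4]
`b = a` → b = [2, 4, 1, 4] (same object as a)
`c = a` → c = [2, 4, 1, 4] (same object as a, b)
`a[0] = 883` → a = [883, 4, 1, 4] (same object as b, c); b = [883, 4, 1, 4] (same object as a, c); c = [883, 4, 1, 4] (same object as a, b)
`b.append(294)` → a = [883, 4, 1, 4, 294] (same object as b, c); b = [883, 4, 1, 4, 294] (same object as a, c); c = [883, 4, 1, 4, 294] (same object as a, b)
`print(a)` → prints [883, 4, 1, 4, 294]
`print(c)` → prints [883, 4, 1, 4, 294]

Answer:
[883, 4, 1, 4, 294]
[883, 4, 1, 4, 294]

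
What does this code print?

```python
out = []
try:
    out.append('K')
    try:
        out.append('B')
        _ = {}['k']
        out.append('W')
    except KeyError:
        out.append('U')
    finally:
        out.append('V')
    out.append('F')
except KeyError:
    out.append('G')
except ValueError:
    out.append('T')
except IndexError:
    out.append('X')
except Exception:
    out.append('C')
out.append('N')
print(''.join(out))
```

Execution trace: 'K' (try body) → 'B' (inner try body) → 'U' (inner except KeyError) → 'V' (inner finally) → 'F' (try body, no exception) → 'N' (after the try/except). Output: KBUVFN

Answer: KBUVFN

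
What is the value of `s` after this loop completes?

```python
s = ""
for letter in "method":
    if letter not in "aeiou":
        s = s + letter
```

Remove vowels from 'method'
`s` takes the values: "" → "m" → "mt" → "mth" → "mthd"

Answer: "mthd"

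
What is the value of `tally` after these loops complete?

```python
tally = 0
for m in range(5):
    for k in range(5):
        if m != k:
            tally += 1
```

5² - 5 (exclude diagonal)
`tally` takes the values: 0 → 1 → 2 → 3 → 4 → 5 → 6 → 7 → 8 → 9 → 10 → 11 → 12 → 13 → 14 → 15 → 16 → 17 → 18 → 19 → 20

Answer: 20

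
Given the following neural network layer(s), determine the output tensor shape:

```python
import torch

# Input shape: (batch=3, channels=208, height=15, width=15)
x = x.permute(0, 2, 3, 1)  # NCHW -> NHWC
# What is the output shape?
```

Input: (3, 208, 15, 15) -> Output: (3, 15, 15, 208)

Answer: (3, 15, 15, 208)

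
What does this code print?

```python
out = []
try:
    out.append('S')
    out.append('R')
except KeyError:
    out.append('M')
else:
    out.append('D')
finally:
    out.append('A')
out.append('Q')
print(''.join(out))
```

Execution trace: 'S' (try body) → 'R' (try body, no exception) → 'D' (else) → 'A' (finally) → 'Q' (after the try/except). Output: SRDAQ

Answer: SRDAQ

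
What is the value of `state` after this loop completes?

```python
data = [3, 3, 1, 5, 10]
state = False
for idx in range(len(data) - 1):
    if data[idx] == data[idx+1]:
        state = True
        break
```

Check consecutive duplicates in [3, 3, 1, 5, 10]
`state` takes the values: False → True

Answer: True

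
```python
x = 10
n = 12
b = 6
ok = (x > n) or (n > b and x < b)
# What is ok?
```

Trace:
`x = 10` → x = 10
`n = 12` → n = 12
`b = 6` → b = 6
`ok = (x > n) or (n > b and x < b)` → ok = False
So ok = False

Answer: False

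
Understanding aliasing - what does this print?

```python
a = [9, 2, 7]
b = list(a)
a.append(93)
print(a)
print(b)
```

Key concept: list() constructor creates copy.
Step by step:
`a = [9, 2, 7]` → a = [9, 2, 7]
`b = list(a)` → b = [9, 2, 7]
`a.append(93)` → a = [9, 2, 7, 93]
`print(a)` → prints [9, 2, 7, 93]
`print(b)` → prints [9, 2, 7]

Answer:
[9, 2, 7, 93]
[9, 2, 7]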